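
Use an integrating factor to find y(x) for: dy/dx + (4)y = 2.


P(x) = 4, Q(x) = 2; integrating factor μ = e^(4x).
(μ y)' = 2e^(4x) ⇒ μ y = (1/2)e^(4x) + C.
Divide by μ: y = 1/2 + Ce^(-4x).


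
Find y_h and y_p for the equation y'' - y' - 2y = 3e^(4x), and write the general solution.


Characteristic roots of r² - r - 2 = 0 are -1, 2.
y_h = C₁e^(-x) + C₂e^(2x).
Forcing exponent 4 is not a characteristic root; try y_p = Ae^(4x).
Substitute: A·(16 + (-1)·4 + (-2)) = A·10 = 3, so A = 3/10.
General solution: y = C₁e^(-x) + C₂e^(2x) + (3/10)e^(4x).


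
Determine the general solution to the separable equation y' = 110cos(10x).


g(y) = 1, so integrate directly: y = ∫ 110cos(10x) dx = 11sin(10x) + C.


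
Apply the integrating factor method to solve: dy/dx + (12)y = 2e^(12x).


P(x) = 12 ⇒ μ = e^(12x).
(μ y)' = 2e^(24x) ⇒ μ y = (2/24)e^(24x) + C.
Divide by μ: y = (1/12)e^(12x) + Ce^(-12x).


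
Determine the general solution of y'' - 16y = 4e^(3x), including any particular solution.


Characteristic roots of r² - 16 = 0 are 4, -4.
y_h = C₁e^(4x) + C₂e^(-4x).
Forcing exponent 3 is not a characteristic root; try y_p = Ae^(3x).
Substitute: A·(9 + (0)·3 + (-16)) = A·-7 = 4, so A = -4/7.
General solution: y = C₁e^(4x) + C₂e^(-4x) - (4/7)e^(3x).


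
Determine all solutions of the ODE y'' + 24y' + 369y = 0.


Characteristic equation: r² + 24r + 369 = 0.
Discriminant is negative; roots r = -12 ± 15i (complex conjugate pair).
General solution uses e^(α x)(C₁ cos(β x) + C₂ sin(β x)): y = e^(-12x)(C₁cos(15x) + C₂sin(15x)).


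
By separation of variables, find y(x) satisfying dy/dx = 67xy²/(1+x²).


Separate: dy/y² = 67x/(1+x²) dx.
Integrate LHS: ∫ dy/y² = -1/y.
Integrate RHS via u = 1+x²: (67/2)ln(1+x²) + C.
Result: -1/y = (67/2)ln(1+x²) + C.


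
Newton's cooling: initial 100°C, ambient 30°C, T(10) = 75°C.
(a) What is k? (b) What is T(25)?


Newton's law: T(t) = T_a + (T₀ - T_a)e^(-kt).
(a) Use T(10) = 75: (75 - 30)/(100 - 30) = e^(-k·10), so k = -ln(0.643)/10 ≈ 0.0442.
(b) Apply k to t = 25: T(25) = 30 + (70)e^(-1.105) ≈ 53.2°C.


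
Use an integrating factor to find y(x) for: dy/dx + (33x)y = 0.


P(x) = 33x ⇒ μ = e^((33/2)x²).
Q(x) = 0 so μ y is constant: y = Ce^(-(33/2)x²).


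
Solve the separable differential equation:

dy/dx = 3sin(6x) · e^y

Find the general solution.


Separate: e^(-y) dy = 3sin(6x) dx.
Integrate: -e^(-y) = -(1/2)cos(6x) + C₀.
Rearrange: e^(-y) = (1/2)cos(6x) + C.


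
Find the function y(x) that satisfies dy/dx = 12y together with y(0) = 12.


General solution of y' = 12y is y = Ce^(12x).
Apply y(0) = 12: C = 12.
Particular solution: y = 12e^(12x).


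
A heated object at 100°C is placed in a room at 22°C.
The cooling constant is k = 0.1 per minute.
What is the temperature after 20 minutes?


Newton's law: dT/dt = -k(T - T_a) has solution T(t) = T_a + (T₀ - T_a)e^(-kt).
Plug in T_a = 22, T₀ = 100, k = 0.1, t = 20: T(20) = 22 + (78)e^(-2.00) ≈ 32.6°C.


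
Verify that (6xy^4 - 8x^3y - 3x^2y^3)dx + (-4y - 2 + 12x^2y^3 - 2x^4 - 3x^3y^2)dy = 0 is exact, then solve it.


Check exactness: ∂M/∂y = 24xy^3 - 8x^3 - 9x^2y^2 and ∂N/∂x = 24xy^3 - 8x^3 - 9x^2y^2; equal, so the equation is exact.
Integrate M with respect to x (treating y as constant): ∫M dx = 3x^2y^4 - 2x^4y - x^3y^3 + h(y).
Differentiate w.r.t. y and set equal to N: the x-dependent terms already match, leaving h'(y) = -4y - 2. Integrate: h(y) = -2y^2 - 2y.
So F(x,y) = -2y^2 - 2y + 3x^2y^4 - 2x^4y - x^3y^3.
General solution: -2y^2 - 2y + 3x^2y^4 - 2x^4y - x^3y^3 = C.


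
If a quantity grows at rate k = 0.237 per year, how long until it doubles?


Exponential growth: P(t) = P₀ e^(0.237t). Set P(t)/P₀ = 2: e^(0.237t) = 2.
Solve: t = ln(2)/0.237 ≈ 2.92 years.


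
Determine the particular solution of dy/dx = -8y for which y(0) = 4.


General solution of y' = -8y is y = Ce^(-8x).
Apply y(0) = 4: C = 4.
Particular solution: y = 4e^(-8x).


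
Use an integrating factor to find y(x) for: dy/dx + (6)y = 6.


P(x) = 6, Q(x) = 6; integrating factor μ = e^(6x).
(μ y)' = 6e^(6x) ⇒ μ y = e^(6x) + C.
Divide by μ: y = 1 + Ce^(-6x).


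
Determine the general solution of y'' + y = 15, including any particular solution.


Homogeneous part: r² + 1 = 0 ⇒ r = ±1i, so y_h = C₁cos(x) + C₂sin(x).
Try constant y_p = A; plug in: 1A = 15 ⇒ A = 15.
General solution: y = C₁cos(x) + C₂sin(x) + 15.


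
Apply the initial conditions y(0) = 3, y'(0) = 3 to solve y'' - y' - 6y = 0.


Characteristic roots of r² - r - 6 = 0 are 3, -2.
General solution y = c₁ e^(3x) + c₂ e^(-2x).
Apply y(0) = 3: c₁ + c₂ = 3. Apply y'(0) = 3: 3 c₁ - 2 c₂ = 3.
Solve: c₁ = 9/5, c₂ = 6/5.
Particular solution: y = (9/5)e^(3x) + (6/5)e^(-2x).


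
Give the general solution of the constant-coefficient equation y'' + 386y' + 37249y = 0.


Characteristic equation: r² + 386r + 37249 = 0, i.e. (r + 193)² = 0.
Repeated root r = -193; include an x factor for the second linearly independent solution.
General solution: y = (C₁ + C₂x)e^(-193x).


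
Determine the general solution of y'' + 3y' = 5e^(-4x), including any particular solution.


Characteristic roots of r² + 3r = 0 are 0, -3.
y_h = C₁ + C₂e^(-3x).
Forcing exponent -4 is not a characteristic root; try y_p = Ae^(-4x).
Substitute: A·(16 + (3)·-4 + (0)) = A·4 = 5, so A = 5/4.
General solution: y = C₁ + C₂e^(-3x) + (5/4)e^(-4x).


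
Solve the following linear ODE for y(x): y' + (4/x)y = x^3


P(x) = 4/x ⇒ μ = x^4.
(x^4 y)' = x^4·x^3 = x^7.
Integrate: x^4 y = x^8/(8) + C.
Solve for y: y = (1/8)x^4 + C/x^4.


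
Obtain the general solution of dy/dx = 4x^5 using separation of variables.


Integrate both sides with respect to x: y = ∫ 4x^5 dx = (2/3)x^6 + C.


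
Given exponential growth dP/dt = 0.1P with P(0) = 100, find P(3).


The ODE dP/dt = 0.1P has solution P(t) = P(0)e^(0.1t).
Substitute P(0) = 100 and t = 3: P(3) = 100 e^(0.30) ≈ 135.


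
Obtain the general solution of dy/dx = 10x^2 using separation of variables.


Integrate both sides with respect to x: y = ∫ 10x^2 dx = (10/3)x^3 + C.


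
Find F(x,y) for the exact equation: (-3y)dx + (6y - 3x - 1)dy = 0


Check exactness: ∂M/∂y = -3 and ∂N/∂x = -3; equal, so the equation is exact.
Integrate M with respect to x (treating y as constant): ∫M dx = -3xy + h(y).
Differentiate w.r.t. y and set equal to N: the x-dependent terms already match, leaving h'(y) = 6y - 1. Integrate: h(y) = 3y^2 - y.
So F(x,y) = 3y^2 - 3xy - y.
General solution: 3y^2 - 3xy - y = C.


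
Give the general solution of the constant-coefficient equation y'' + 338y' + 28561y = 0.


Characteristic equation: r² + 338r + 28561 = 0, i.e. (r + 169)² = 0.
Repeated root r = -169; include an x factor for the second linearly independent solution.
General solution: y = (C₁ + C₂x)e^(-169x).


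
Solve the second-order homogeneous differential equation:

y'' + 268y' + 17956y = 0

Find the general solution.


Characteristic equation: r² + 268r + 17956 = 0, i.e. (r + 134)² = 0.
Repeated root r = -134; include an x factor for the second linearly independent solution.
General solution: y = (C₁ + C₂x)e^(-134x).


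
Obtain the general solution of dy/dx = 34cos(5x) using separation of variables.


g(y) = 1, so integrate directly: y = ∫ 34cos(5x) dx = (34/5)sin(5x) + C.


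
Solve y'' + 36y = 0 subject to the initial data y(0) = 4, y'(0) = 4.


Characteristic roots of r² + 36 = 0 are ±6i, so y = C₁cos(6x) + C₂sin(6x).
Apply y(0) = 4: C₁ = 4. Differentiate and apply y'(0) = 4: 6·C₂ = 4, so C₂ = 2/3.
Particular solution: y = 4cos(6x) + (2/3)sin(6x).


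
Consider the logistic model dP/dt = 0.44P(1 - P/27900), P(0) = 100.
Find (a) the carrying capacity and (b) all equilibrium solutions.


Logistic ODE dP/dt = 0.44P(1 - P/27900) has equilibria where dP/dt = 0, i.e. P = 0 or P = 27900.
The coefficient (1 - P/K) = 0 when P = K, identifying K = 27900 as the carrying capacity.
(a) K = 27900; (b) equilibria P = 0 and P = 27900.


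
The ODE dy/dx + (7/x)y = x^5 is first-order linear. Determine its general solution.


P(x) = 7/x ⇒ μ = x^7.
(x^7 y)' = x^12 ⇒ x^7 y = x^13/(13) + C.
Solve for y: y = (1/13)x^6 + C/x^7.


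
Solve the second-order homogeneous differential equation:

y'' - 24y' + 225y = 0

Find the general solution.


Characteristic equation: r² - 24r + 225 = 0.
Discriminant is negative; roots r = 12 ± 9i (complex conjugate pair).
General solution uses e^(α x)(C₁ cos(β x) + C₂ sin(β x)): y = e^(12x)(C₁cos(9x) + C₂sin(9x)).


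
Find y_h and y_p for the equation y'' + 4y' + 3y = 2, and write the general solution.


Characteristic roots of r² + 4r + 3 = 0 are -3, -1.
y_h = C₁e^(-3x) + C₂e^(-x).
Constant forcing; try y_p = A. Then 3A = 2 ⇒ A = 2/3.
General solution: y = C₁e^(-3x) + C₂e^(-x) + 2/3.


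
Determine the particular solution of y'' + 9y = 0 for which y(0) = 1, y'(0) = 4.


Characteristic roots of r² + 9 = 0 are ±3i, so y = C₁cos(3x) + C₂sin(3x).
Apply y(0) = 1: C₁ = 1. Differentiate and apply y'(0) = 4: 3·C₂ = 4, so C₂ = 4/3.
Particular solution: y = cos(3x) + (4/3)sin(3x).


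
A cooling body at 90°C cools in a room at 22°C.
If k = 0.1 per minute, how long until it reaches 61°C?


From T(t) = T_a + (T₀ - T_a)e^(-kt), set T(t) = 61:
(61 - 22) / (90 - 22) = e^(-0.1t), so t = -ln(0.574)/0.1 ≈ 5.6 minutes.


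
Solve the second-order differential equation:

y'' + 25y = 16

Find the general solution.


Homogeneous part: r² + 25 = 0 ⇒ r = ±5i, so y_h = C₁cos(5x) + C₂sin(5x).
Try constant y_p = A; plug in: 25A = 16 ⇒ A = 16/25.
General solution: y = C₁cos(5x) + C₂sin(5x) + 16/25.


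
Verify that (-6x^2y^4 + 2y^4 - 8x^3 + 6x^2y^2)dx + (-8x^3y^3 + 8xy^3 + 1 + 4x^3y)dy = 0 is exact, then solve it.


Check exactness: ∂M/∂y = -24x^2y^3 + 8y^3 + 12x^2y and ∂N/∂x = -24x^2y^3 + 8y^3 + 12x^2y; equal, so the equation is exact.
Integrate M with respect to x (treating y as constant): ∫M dx = -2x^3y^4 + 2xy^4 - 2x^4 + 2x^3y^2 + h(y).
Differentiate w.r.t. y and set equal to N: the x-dependent terms already match, leaving h'(y) = 1. Integrate: h(y) = y.
So F(x,y) = -2x^3y^4 + 2xy^4 + y - 2x^4 + 2x^3y^2.
General solution: -2x^3y^4 + 2xy^4 + y - 2x^4 + 2x^3y^2 = C.


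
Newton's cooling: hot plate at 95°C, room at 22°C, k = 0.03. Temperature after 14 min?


Newton's law: dT/dt = -k(T - T_a) has solution T(t) = T_a + (T₀ - T_a)e^(-kt).
Plug in T_a = 22, T₀ = 95, k = 0.03, t = 14: T(14) = 22 + (73)e^(-0.42) ≈ 70.0°C.


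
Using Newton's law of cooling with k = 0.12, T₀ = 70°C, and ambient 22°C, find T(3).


Newton's law: dT/dt = -k(T - T_a) has solution T(t) = T_a + (T₀ - T_a)e^(-kt).
Plug in T_a = 22, T₀ = 70, k = 0.12, t = 3: T(3) = 22 + (48)e^(-0.36) ≈ 55.5°C.


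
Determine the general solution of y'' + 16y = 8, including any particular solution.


Homogeneous part: r² + 16 = 0 ⇒ r = ±4i, so y_h = C₁cos(4x) + C₂sin(4x).
Try constant y_p = A; plug in: 16A = 8 ⇒ A = 1/2.
General solution: y = C₁cos(4x) + C₂sin(4x) + 1/2.


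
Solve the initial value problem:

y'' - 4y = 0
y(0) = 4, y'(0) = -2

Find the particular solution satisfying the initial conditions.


Characteristic roots of r² - 4 = 0 are 2, -2.
General solution y = c₁ e^(2x) + c₂ e^(-2x).
Apply y(0) = 4: c₁ + c₂ = 4. Apply y'(0) = -2: 2 c₁ - 2 c₂ = -2.
Solve: c₁ = 3/2, c₂ = 5/2.
Particular solution: y = (3/2)e^(2x) + (5/2)e^(-2x).


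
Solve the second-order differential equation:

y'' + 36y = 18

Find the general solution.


Homogeneous part: r² + 36 = 0 ⇒ r = ±6i, so y_h = C₁cos(6x) + C₂sin(6x).
Try constant y_p = A; plug in: 36A = 18 ⇒ A = 1/2.
General solution: y = C₁cos(6x) + C₂sin(6x) + 1/2.


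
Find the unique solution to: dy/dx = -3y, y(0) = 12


General solution of y' = -3y is y = Ce^(-3x).
Apply y(0) = 12: C = 12.
Particular solution: y = 12e^(-3x).


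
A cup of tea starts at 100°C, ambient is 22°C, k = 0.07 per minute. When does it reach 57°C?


From T(t) = T_a + (T₀ - T_a)e^(-kt), set T(t) = 57:
(57 - 22) / (100 - 22) = e^(-0.07t), so t = -ln(0.449)/0.07 ≈ 11.4 minutes.


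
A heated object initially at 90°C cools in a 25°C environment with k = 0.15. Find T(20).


Newton's law: dT/dt = -k(T - T_a) has solution T(t) = T_a + (T₀ - T_a)e^(-kt).
Plug in T_a = 25, T₀ = 90, k = 0.15, t = 20: T(20) = 25 + (65)e^(-3.00) ≈ 28.2°C.


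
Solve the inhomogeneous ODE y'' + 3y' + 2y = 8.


Characteristic roots of r² + 3r + 2 = 0 are -1, -2.
y_h = C₁e^(-x) + C₂e^(-2x).
Constant forcing; try y_p = A. Then 2A = 8 ⇒ A = 4.
General solution: y = C₁e^(-x) + C₂e^(-2x) + 4.


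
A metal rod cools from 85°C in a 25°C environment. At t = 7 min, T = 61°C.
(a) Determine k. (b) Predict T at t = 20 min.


Newton's law: T(t) = T_a + (T₀ - T_a)e^(-kt).
(a) Use T(7) = 61: (61 - 25)/(85 - 25) = e^(-k·7), so k = -ln(0.600)/7 ≈ 0.0730.
(b) Apply k to t = 20: T(20) = 25 + (60)e^(-1.460) ≈ 38.9°C.


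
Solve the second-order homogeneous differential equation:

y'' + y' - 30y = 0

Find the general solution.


Characteristic equation: r² + r - 30 = 0.
Factor: (r - 5)(r + 6) = 0 ⇒ r = 5, -6 (distinct real).
General solution: y = C₁e^(5x) + C₂e^(-6x).


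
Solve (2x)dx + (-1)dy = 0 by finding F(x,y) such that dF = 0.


Check exactness: ∂M/∂y = 0 and ∂N/∂x = 0; equal, so the equation is exact.
Integrate M with respect to x (treating y as constant): ∫M dx = x^2 + h(y).
Differentiate w.r.t. y and set equal to N: the x-dependent terms already match, leaving h'(y) = -1. Integrate: h(y) = -y.
So F(x,y) = x^2 - y.
General solution: x^2 - y = C.


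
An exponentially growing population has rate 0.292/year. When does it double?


Exponential growth: P(t) = P₀ e^(0.292t). Set P(t)/P₀ = 2: e^(0.292t) = 2.
Solve: t = ln(2)/0.292 ≈ 2.37 years.


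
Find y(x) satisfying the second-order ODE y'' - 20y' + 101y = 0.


Characteristic equation: r² - 20r + 101 = 0.
Discriminant is negative; roots r = 10 ± 1i (complex conjugate pair).
General solution uses e^(α x)(C₁ cos(β x) + C₂ sin(β x)): y = e^(10x)(C₁cos(x) + C₂sin(x)).


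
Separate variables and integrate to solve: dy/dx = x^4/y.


Separate variables: y dy = x^4 dx.
Integrate both sides: y²/2 = (1/5)x^5 + C₀.
Multiply by 2: y² = (2/5)x^5 + C.


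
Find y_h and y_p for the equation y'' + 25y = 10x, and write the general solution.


Homogeneous: r² + 25 = 0 ⇒ r = ±5i, y_h = C₁cos(5x) + C₂sin(5x).
Polynomial forcing; try y_p = Ax + B. Then y_p'' + 25 y_p = 25(Ax + B) = 10x, so B = 0 and A = 2/5.
General solution: y = C₁cos(5x) + C₂sin(5x) + (2/5)x.


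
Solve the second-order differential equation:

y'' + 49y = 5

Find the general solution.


Homogeneous part: r² + 49 = 0 ⇒ r = ±7i, so y_h = C₁cos(7x) + C₂sin(7x).
Try constant y_p = A; plug in: 49A = 5 ⇒ A = 5/49.
General solution: y = C₁cos(7x) + C₂sin(7x) + 5/49.


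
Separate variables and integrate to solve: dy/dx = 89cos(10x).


g(y) = 1, so integrate directly: y = ∫ 89cos(10x) dx = (89/10)sin(10x) + C.


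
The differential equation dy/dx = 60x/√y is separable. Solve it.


Separate: √y dy = 60x dx.
Integrate: (2/3)y^(3/2) = 30x² + C.


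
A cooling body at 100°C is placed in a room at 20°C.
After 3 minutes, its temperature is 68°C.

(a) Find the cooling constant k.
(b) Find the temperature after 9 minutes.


Newton's law: T(t) = T_a + (T₀ - T_a)e^(-kt).
(a) Use T(3) = 68: (68 - 20)/(100 - 20) = e^(-k·3), so k = -ln(0.600)/3 ≈ 0.1703.
(b) Apply k to t = 9: T(9) = 20 + (80)e^(-1.532) ≈ 37.3°C.


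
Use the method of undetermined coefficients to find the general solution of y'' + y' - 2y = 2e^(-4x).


Characteristic roots of r² + r - 2 = 0 are -2, 1.
y_h = C₁e^(-2x) + C₂e^(x).
Forcing exponent -4 is not a characteristic root; try y_p = Ae^(-4x).
Substitute: A·(16 + (1)·-4 + (-2)) = A·10 = 2, so A = 1/5.
General solution: y = C₁e^(-2x) + C₂e^(x) + (1/5)e^(-4x).


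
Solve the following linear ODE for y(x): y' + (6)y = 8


P(x) = 6, Q(x) = 8; integrating factor μ = e^(6x).
(μ y)' = 8e^(6x) ⇒ μ y = (4/3)e^(6x) + C.
Divide by μ: y = 4/3 + Ce^(-6x).


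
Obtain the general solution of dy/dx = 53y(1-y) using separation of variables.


Separate: dy/[y(1-y)] = 53 dx.
Partial fractions: 1/[y(1-y)] = 1/y + 1/(1-y).
Integrate: ln|y/(1-y)| = 53x + C₀.
Solve for y: y = 1/(1 + Ce^(-53x)).


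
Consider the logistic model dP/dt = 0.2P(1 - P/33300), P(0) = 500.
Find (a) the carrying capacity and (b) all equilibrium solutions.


Logistic ODE dP/dt = 0.2P(1 - P/33300) has equilibria where dP/dt = 0, i.e. P = 0 or P = 33300.
The coefficient (1 - P/K) = 0 when P = K, identifying K = 33300 as the carrying capacity.
(a) K = 33300; (b) equilibria P = 0 and P = 33300.


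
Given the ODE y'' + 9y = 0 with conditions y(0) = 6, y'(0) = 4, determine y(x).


Characteristic roots of r² + 9 = 0 are ±3i, so y = C₁cos(3x) + C₂sin(3x).
Apply y(0) = 6: C₁ = 6. Differentiate and apply y'(0) = 4: 3·C₂ = 4, so C₂ = 4/3.
Particular solution: y = 6cos(3x) + (4/3)sin(3x).


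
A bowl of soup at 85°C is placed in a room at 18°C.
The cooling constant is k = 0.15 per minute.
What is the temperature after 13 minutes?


Newton's law: dT/dt = -k(T - T_a) has solution T(t) = T_a + (T₀ - T_a)e^(-kt).
Plug in T_a = 18, T₀ = 85, k = 0.15, t = 13: T(13) = 18 + (67)e^(-1.95) ≈ 27.5°C.


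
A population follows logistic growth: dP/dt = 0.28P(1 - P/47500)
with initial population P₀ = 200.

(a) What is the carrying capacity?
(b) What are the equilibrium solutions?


Logistic ODE dP/dt = 0.28P(1 - P/47500) has equilibria where dP/dt = 0, i.e. P = 0 or P = 47500.
The coefficient (1 - P/K) = 0 when P = K, identifying K = 47500 as the carrying capacity.
(a) K = 47500; (b) equilibria P = 0 and P = 47500.


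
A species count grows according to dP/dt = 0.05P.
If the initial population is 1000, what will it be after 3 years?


The ODE dP/dt = 0.05P has solution P(t) = P(0)e^(0.05t).
Substitute P(0) = 1000 and t = 3: P(3) = 1000 e^(0.15) ≈ 1162.


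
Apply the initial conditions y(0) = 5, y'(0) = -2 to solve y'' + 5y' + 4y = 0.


Characteristic roots of r² + 5r + 4 = 0 are -4, -1.
General solution y = c₁ e^(-4x) + c₂ e^(-x).
Apply y(0) = 5: c₁ + c₂ = 5. Apply y'(0) = -2: -4 c₁ - 1 c₂ = -2.
Solve: c₁ = -1, c₂ = 6.
Particular solution: y = -e^(-4x) + 6e^(-x).


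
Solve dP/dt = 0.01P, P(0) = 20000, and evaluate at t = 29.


The ODE dP/dt = 0.01P has solution P(t) = P(0)e^(0.01t).
Substitute P(0) = 20000 and t = 29: P(29) = 20000 e^(0.29) ≈ 26729.


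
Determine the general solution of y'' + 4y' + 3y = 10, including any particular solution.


Characteristic roots of r² + 4r + 3 = 0 are -1, -3.
y_h = C₁e^(-x) + C₂e^(-3x).
Constant forcing; try y_p = A. Then 3A = 10 ⇒ A = 10/3.
General solution: y = C₁e^(-x) + C₂e^(-3x) + 10/3.


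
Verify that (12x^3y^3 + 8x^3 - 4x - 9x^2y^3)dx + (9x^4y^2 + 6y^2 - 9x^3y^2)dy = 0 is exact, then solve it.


Check exactness: ∂M/∂y = 36x^3y^2 - 27x^2y^2 and ∂N/∂x = 36x^3y^2 - 27x^2y^2; equal, so the equation is exact.
Integrate M with respect to x (treating y as constant): ∫M dx = 3x^4y^3 + 2x^4 - 2x^2 - 3x^3y^3 + h(y).
Differentiate w.r.t. y and set equal to N: the x-dependent terms already match, leaving h'(y) = 6y^2. Integrate: h(y) = 2y^3.
So F(x,y) = 3x^4y^3 + 2y^3 + 2x^4 - 2x^2 - 3x^3y^3.
General solution: 3x^4y^3 + 2y^3 + 2x^4 - 2x^2 - 3x^3y^3 = C.


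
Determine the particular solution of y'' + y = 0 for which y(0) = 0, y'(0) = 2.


Characteristic roots of r² + 1 = 0 are ±1i, so y = C₁cos(x) + C₂sin(x).
Apply y(0) = 0: C₁ = 0. Differentiate and apply y'(0) = 2: 1·C₂ = 2, so C₂ = 2.
Particular solution: y = 2sin(x).


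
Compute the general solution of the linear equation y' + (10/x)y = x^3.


P(x) = 10/x ⇒ μ = x^10.
(x^10 y)' = x^10·x^3 = x^13.
Integrate: x^10 y = x^14/(14) + C.
Solve for y: y = (1/14)x^4 + C/x^10.


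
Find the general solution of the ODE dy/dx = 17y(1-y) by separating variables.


Separate: dy/[y(1-y)] = 17 dx.
Partial fractions: 1/[y(1-y)] = 1/y + 1/(1-y).
Integrate: ln|y/(1-y)| = 17x + C₀.
Solve for y: y = 1/(1 + Ce^(-17x)).


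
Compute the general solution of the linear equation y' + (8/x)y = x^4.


P(x) = 8/x ⇒ μ = x^8.
(x^8 y)' = x^12 ⇒ x^8 y = x^13/(13) + C.
Solve for y: y = (1/13)x^5 + C/x^8.


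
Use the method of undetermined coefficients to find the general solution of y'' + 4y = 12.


Homogeneous part: r² + 4 = 0 ⇒ r = ±2i, so y_h = C₁cos(2x) + C₂sin(2x).
Try constant y_p = A; plug in: 4A = 12 ⇒ A = 3.
General solution: y = C₁cos(2x) + C₂sin(2x) + 3.


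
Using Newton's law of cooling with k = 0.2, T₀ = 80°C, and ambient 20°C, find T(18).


Newton's law: dT/dt = -k(T - T_a) has solution T(t) = T_a + (T₀ - T_a)e^(-kt).
Plug in T_a = 20, T₀ = 80, k = 0.2, t = 18: T(18) = 20 + (60)e^(-3.60) ≈ 21.6°C.


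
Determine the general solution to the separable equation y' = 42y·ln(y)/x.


Separate: dy/[y ln(y)] = 42 dx/x.
Substitute u = ln(y): du/u = 42 dx/x.
Integrate: ln|ln(y)| = 42ln|x| + C₀, hence ln(y) = C·x^42.


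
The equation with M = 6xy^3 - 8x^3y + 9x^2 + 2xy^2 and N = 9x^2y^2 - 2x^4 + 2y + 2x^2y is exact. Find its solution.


Check exactness: ∂M/∂y = 18xy^2 - 8x^3 + 4xy and ∂N/∂x = 18xy^2 - 8x^3 + 4xy; equal, so the equation is exact.
Integrate M with respect to x (treating y as constant): ∫M dx = 3x^2y^3 - 2x^4y + 3x^3 + x^2y^2 + h(y).
Differentiate w.r.t. y and set equal to N: the x-dependent terms already match, leaving h'(y) = 2y. Integrate: h(y) = y^2.
So F(x,y) = 3x^2y^3 - 2x^4y + y^2 + 3x^3 + x^2y^2.
General solution: 3x^2y^3 - 2x^4y + y^2 + 3x^3 + x^2y^2 = C.


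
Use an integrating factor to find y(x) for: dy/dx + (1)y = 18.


P(x) = 1, Q(x) = 18; integrating factor μ = e^(x).
(μ y)' = 18e^(x) ⇒ μ y = 18e^(x) + C.
Divide by μ: y = 18 + Ce^(-x).


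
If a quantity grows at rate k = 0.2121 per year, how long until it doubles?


Exponential growth: P(t) = P₀ e^(0.2121t). Set P(t)/P₀ = 2: e^(0.2121t) = 2.
Solve: t = ln(2)/0.2121 ≈ 3.27 years.


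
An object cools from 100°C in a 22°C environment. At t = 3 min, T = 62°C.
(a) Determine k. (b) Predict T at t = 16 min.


Newton's law: T(t) = T_a + (T₀ - T_a)e^(-kt).
(a) Use T(3) = 62: (62 - 22)/(100 - 22) = e^(-k·3), so k = -ln(0.513)/3 ≈ 0.2226.
(b) Apply k to t = 16: T(16) = 22 + (78)e^(-3.562) ≈ 24.2°C.


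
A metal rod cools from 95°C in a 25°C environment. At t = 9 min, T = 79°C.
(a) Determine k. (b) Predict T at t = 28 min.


Newton's law: T(t) = T_a + (T₀ - T_a)e^(-kt).
(a) Use T(9) = 79: (79 - 25)/(95 - 25) = e^(-k·9), so k = -ln(0.771)/9 ≈ 0.0288.
(b) Apply k to t = 28: T(28) = 25 + (70)e^(-0.807) ≈ 56.2°C.


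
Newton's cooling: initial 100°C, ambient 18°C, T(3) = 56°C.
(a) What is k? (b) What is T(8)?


Newton's law: T(t) = T_a + (T₀ - T_a)e^(-kt).
(a) Use T(3) = 56: (56 - 18)/(100 - 18) = e^(-k·3), so k = -ln(0.463)/3 ≈ 0.2564.
(b) Apply k to t = 8: T(8) = 18 + (82)e^(-2.051) ≈ 28.5°C.


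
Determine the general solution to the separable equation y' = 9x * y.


Separate variables: dy/y = 9x dx.
Integrate: ln|y| = (9/2)x^2 + C₀.
Exponentiate: y = Ce^((9/2)x^2).


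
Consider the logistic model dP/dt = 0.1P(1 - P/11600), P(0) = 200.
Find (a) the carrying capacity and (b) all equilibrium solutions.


Logistic ODE dP/dt = 0.1P(1 - P/11600) has equilibria where dP/dt = 0, i.e. P = 0 or P = 11600.
The coefficient (1 - P/K) = 0 when P = K, identifying K = 11600 as the carrying capacity.
(a) K = 11600; (b) equilibria P = 0 and P = 11600.


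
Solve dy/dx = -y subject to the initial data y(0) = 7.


General solution of y' = -y is y = Ce^(-x).
Apply y(0) = 7: C = 7.
Particular solution: y = 7e^(-x).


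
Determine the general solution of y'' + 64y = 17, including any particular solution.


Homogeneous part: r² + 64 = 0 ⇒ r = ±8i, so y_h = C₁cos(8x) + C₂sin(8x).
Try constant y_p = A; plug in: 64A = 17 ⇒ A = 17/64.
General solution: y = C₁cos(8x) + C₂sin(8x) + 17/64.


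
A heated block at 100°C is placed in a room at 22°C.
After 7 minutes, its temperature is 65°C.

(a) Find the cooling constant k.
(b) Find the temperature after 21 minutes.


Newton's law: T(t) = T_a + (T₀ - T_a)e^(-kt).
(a) Use T(7) = 65: (65 - 22)/(100 - 22) = e^(-k·7), so k = -ln(0.551)/7 ≈ 0.0851.
(b) Apply k to t = 21: T(21) = 22 + (78)e^(-1.787) ≈ 35.1°C.


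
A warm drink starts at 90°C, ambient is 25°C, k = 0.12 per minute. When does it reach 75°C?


From T(t) = T_a + (T₀ - T_a)e^(-kt), set T(t) = 75:
(75 - 25) / (90 - 25) = e^(-0.12t), so t = -ln(0.769)/0.12 ≈ 2.2 minutes.


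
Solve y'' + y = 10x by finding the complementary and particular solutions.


Homogeneous: r² + 1 = 0 ⇒ r = ±1i, y_h = C₁cos(x) + C₂sin(x).
Polynomial forcing; try y_p = Ax + B. Then y_p'' + 1 y_p = 1(Ax + B) = 10x, so B = 0 and A = 10.
General solution: y = C₁cos(x) + C₂sin(x) + 10x.


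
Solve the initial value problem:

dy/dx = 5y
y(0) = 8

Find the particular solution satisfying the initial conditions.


General solution of y' = 5y is y = Ce^(5x).
Apply y(0) = 8: C = 8.
Particular solution: y = 8e^(5x).


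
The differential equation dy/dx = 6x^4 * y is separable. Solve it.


Separate variables: dy/y = 6x^4 dx.
Integrate: ln|y| = (6/5)x^5 + C₀.
Exponentiate: y = Ce^((6/5)x^5).


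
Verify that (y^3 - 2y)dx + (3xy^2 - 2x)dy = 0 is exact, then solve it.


Check exactness: ∂M/∂y = 3y^2 - 2 and ∂N/∂x = 3y^2 - 2; equal, so the equation is exact.
Integrate M with respect to x (treating y as constant): ∫M dx = xy^3 - 2xy + h(y).
Differentiate w.r.t. y and set equal to N: all terms match, so h'(y) = 0 and h is a constant absorbed into C.
General solution: xy^3 - 2xy = C.


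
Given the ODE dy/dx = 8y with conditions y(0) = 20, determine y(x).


General solution of y' = 8y is y = Ce^(8x).
Apply y(0) = 20: C = 20.
Particular solution: y = 20e^(8x).


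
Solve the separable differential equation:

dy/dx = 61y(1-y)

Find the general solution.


Separate: dy/[y(1-y)] = 61 dx.
Partial fractions: 1/[y(1-y)] = 1/y + 1/(1-y).
Integrate: ln|y/(1-y)| = 61x + C₀.
Solve for y: y = 1/(1 + Ce^(-61x)).


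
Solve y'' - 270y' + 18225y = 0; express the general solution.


Characteristic equation: r² - 270r + 18225 = 0, i.e. (r - 135)² = 0.
Repeated root r = 135; include an x factor for the second linearly independent solution.
General solution: y = (C₁ + C₂x)e^(135x).


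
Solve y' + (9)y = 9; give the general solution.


P(x) = 9, Q(x) = 9; integrating factor μ = e^(9x).
(μ y)' = 9e^(9x) ⇒ μ y = e^(9x) + C.
Divide by μ: y = 1 + Ce^(-9x).


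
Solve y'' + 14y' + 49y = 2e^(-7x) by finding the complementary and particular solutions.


Characteristic polynomial (r + 7)² = 0; repeated root r = -7.
y_h = (C₁ + C₂x)e^(-7x). Forcing matches the repeated root (resonance), so try y_p = Ax² e^(-7x).
Substitute and solve for A: 2A = 2, so A = 1.
General solution: y = (C₁ + C₂x + x²)e^(-7x).


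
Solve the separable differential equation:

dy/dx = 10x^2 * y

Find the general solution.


Separate variables: dy/y = 10x^2 dx.
Integrate: ln|y| = (10/3)x^3 + C₀.
Exponentiate: y = Ce^((10/3)x^3).


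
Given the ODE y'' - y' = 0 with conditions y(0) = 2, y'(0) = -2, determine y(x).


Characteristic roots of r² - r = 0 are 0, 1.
General solution y = c₁ + c₂ e^(x).
Apply y(0) = 2: c₁ + c₂ = 2. Apply y'(0) = -2: 0 c₁ + 1 c₂ = -2.
Solve: c₁ = 4, c₂ = -2.
Particular solution: y = 4 - 2e^(x).


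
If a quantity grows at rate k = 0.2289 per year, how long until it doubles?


Exponential growth: P(t) = P₀ e^(0.2289t). Set P(t)/P₀ = 2: e^(0.2289t) = 2.
Solve: t = ln(2)/0.2289 ≈ 3.03 years.


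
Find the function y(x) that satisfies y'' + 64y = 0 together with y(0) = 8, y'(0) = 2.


Characteristic roots of r² + 64 = 0 are ±8i, so y = C₁cos(8x) + C₂sin(8x).
Apply y(0) = 8: C₁ = 8. Differentiate and apply y'(0) = 2: 8·C₂ = 2, so C₂ = 1/4.
Particular solution: y = 8cos(8x) + (1/4)sin(8x).


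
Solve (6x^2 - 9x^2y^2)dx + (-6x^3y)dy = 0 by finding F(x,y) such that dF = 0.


Check exactness: ∂M/∂y = -18x^2y and ∂N/∂x = -18x^2y; equal, so the equation is exact.
Integrate M with respect to x (treating y as constant): ∫M dx = 2x^3 - 3x^3y^2 + h(y).
Differentiate w.r.t. y and set equal to N: all terms match, so h'(y) = 0 and h is a constant absorbed into C.
General solution: 2x^3 - 3x^3y^2 = C.


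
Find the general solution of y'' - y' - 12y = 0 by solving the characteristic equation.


Characteristic equation: r² - r - 12 = 0.
Factor: (r + 3)(r - 4) = 0 ⇒ r = -3, 4 (distinct real).
General solution: y = C₁e^(-3x) + C₂e^(4x).


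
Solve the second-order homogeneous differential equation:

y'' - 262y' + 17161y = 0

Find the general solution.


Characteristic equation: r² - 262r + 17161 = 0, i.e. (r - 131)² = 0.
Repeated root r = 131; include an x factor for the second linearly independent solution.
General solution: y = (C₁ + C₂x)e^(131x).


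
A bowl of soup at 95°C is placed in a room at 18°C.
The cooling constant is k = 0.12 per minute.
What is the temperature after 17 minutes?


Newton's law: dT/dt = -k(T - T_a) has solution T(t) = T_a + (T₀ - T_a)e^(-kt).
Plug in T_a = 18, T₀ = 95, k = 0.12, t = 17: T(17) = 18 + (77)e^(-2.04) ≈ 28.0°C.


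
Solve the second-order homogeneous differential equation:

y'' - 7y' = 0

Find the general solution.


Characteristic equation: r² - 7r = 0.
Factor: (r - 7)(r - 0) = 0 ⇒ r = 7, 0 (distinct real).
General solution: y = C₁e^(7x) + C₂.


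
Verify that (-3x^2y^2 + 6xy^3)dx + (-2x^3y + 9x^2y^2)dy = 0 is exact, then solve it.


Check exactness: ∂M/∂y = -6x^2y + 18xy^2 and ∂N/∂x = -6x^2y + 18xy^2; equal, so the equation is exact.
Integrate M with respect to x (treating y as constant): ∫M dx = -x^3y^2 + 3x^2y^3 + h(y).
Differentiate w.r.t. y and set equal to N: all terms match, so h'(y) = 0 and h is a constant absorbed into C.
General solution: -x^3y^2 + 3x^2y^3 = C.


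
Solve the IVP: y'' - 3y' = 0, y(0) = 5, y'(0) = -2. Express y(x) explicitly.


Characteristic roots of r² - 3r = 0 are 0, 3.
General solution y = c₁ + c₂ e^(3x).
Apply y(0) = 5: c₁ + c₂ = 5. Apply y'(0) = -2: 0 c₁ + 3 c₂ = -2.
Solve: c₁ = 17/3, c₂ = -2/3.
Particular solution: y = 17/3 - (2/3)e^(3x).


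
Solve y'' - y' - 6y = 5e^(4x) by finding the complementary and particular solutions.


Characteristic roots of r² - r - 6 = 0 are 3, -2.
y_h = C₁e^(3x) + C₂e^(-2x).
Forcing exponent 4 is not a characteristic root; try y_p = Ae^(4x).
Substitute: A·(16 + (-1)·4 + (-6)) = A·6 = 5, so A = 5/6.
General solution: y = C₁e^(3x) + C₂e^(-2x) + (5/6)e^(4x).


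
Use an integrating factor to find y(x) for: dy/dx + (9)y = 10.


P(x) = 9, Q(x) = 10; integrating factor μ = e^(9x).
(μ y)' = 10e^(9x) ⇒ μ y = (10/9)e^(9x) + C.
Divide by μ: y = 10/9 + Ce^(-9x).


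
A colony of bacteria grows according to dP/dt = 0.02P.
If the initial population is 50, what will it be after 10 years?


The ODE dP/dt = 0.02P has solution P(t) = P(0)e^(0.02t).
Substitute P(0) = 50 and t = 10: P(10) = 50 e^(0.20) ≈ 61.


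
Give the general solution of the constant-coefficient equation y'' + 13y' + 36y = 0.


Characteristic equation: r² + 13r + 36 = 0.
Factor: (r + 9)(r + 4) = 0 ⇒ r = -9, -4 (distinct real).
General solution: y = C₁e^(-9x) + C₂e^(-4x).


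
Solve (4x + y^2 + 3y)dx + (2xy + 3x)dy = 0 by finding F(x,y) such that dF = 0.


Check exactness: ∂M/∂y = 2y + 3 and ∂N/∂x = 2y + 3; equal, so the equation is exact.
Integrate M with respect to x (treating y as constant): ∫M dx = 2x^2 + xy^2 + 3xy + h(y).
Differentiate w.r.t. y and set equal to N: all terms match, so h'(y) = 0 and h is a constant absorbed into C.
General solution: 2x^2 + xy^2 + 3xy = C.


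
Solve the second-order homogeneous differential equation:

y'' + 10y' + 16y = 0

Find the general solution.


Characteristic equation: r² + 10r + 16 = 0.
Factor: (r + 8)(r + 2) = 0 ⇒ r = -8, -2 (distinct real).
General solution: y = C₁e^(-8x) + C₂e^(-2x).


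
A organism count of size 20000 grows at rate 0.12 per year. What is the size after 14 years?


The ODE dP/dt = 0.12P has solution P(t) = P(0)e^(0.12t).
Substitute P(0) = 20000 and t = 14: P(14) = 20000 e^(1.68) ≈ 107311.


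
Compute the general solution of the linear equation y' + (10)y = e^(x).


P(x) = 10 ⇒ μ = e^(10x).
(μ y)' = e^(11x) ⇒ μ y = e^(11x)/11 + C.
Divide by μ: y = (1/11)e^(x) + Ce^(-10x).


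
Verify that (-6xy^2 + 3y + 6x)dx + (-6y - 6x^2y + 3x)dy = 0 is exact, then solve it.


Check exactness: ∂M/∂y = -12xy + 3 and ∂N/∂x = -12xy + 3; equal, so the equation is exact.
Integrate M with respect to x (treating y as constant): ∫M dx = -3x^2y^2 + 3xy + 3x^2 + h(y).
Differentiate w.r.t. y and set equal to N: the x-dependent terms already match, leaving h'(y) = -6y. Integrate: h(y) = -3y^2.
So F(x,y) = -3y^2 - 3x^2y^2 + 3xy + 3x^2.
General solution: -3y^2 - 3x^2y^2 + 3xy + 3x^2 = C.


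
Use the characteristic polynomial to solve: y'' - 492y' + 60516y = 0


Characteristic equation: r² - 492r + 60516 = 0, i.e. (r - 246)² = 0.
Repeated root r = 246; include an x factor for the second linearly independent solution.
General solution: y = (C₁ + C₂x)e^(246x).


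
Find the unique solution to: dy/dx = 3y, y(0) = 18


General solution of y' = 3y is y = Ce^(3x).
Apply y(0) = 18: C = 18.
Particular solution: y = 18e^(3x).


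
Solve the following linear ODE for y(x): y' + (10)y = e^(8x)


P(x) = 10 ⇒ μ = e^(10x).
(μ y)' = e^(18x) ⇒ μ y = e^(18x)/18 + C.
Divide by μ: y = (1/18)e^(8x) + Ce^(-10x).


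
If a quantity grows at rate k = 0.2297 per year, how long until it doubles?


Exponential growth: P(t) = P₀ e^(0.2297t). Set P(t)/P₀ = 2: e^(0.2297t) = 2.
Solve: t = ln(2)/0.2297 ≈ 3.02 years.


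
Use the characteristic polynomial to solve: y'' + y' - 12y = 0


Characteristic equation: r² + r - 12 = 0.
Factor: (r + 4)(r - 3) = 0 ⇒ r = -4, 3 (distinct real).
General solution: y = C₁e^(-4x) + C₂e^(3x).


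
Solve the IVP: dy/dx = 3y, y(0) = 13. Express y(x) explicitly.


General solution of y' = 3y is y = Ce^(3x).
Apply y(0) = 13: C = 13.
Particular solution: y = 13e^(3x).


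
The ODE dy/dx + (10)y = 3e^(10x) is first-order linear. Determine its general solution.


P(x) = 10 ⇒ μ = e^(10x).
(μ y)' = 3e^(20x) ⇒ μ y = (3/20)e^(20x) + C.
Divide by μ: y = (3/20)e^(10x) + Ce^(-10x).


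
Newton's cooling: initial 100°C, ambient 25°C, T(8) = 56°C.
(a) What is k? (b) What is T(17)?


Newton's law: T(t) = T_a + (T₀ - T_a)e^(-kt).
(a) Use T(8) = 56: (56 - 25)/(100 - 25) = e^(-k·8), so k = -ln(0.413)/8 ≈ 0.1104.
(b) Apply k to t = 17: T(17) = 25 + (75)e^(-1.877) ≈ 36.5°C.


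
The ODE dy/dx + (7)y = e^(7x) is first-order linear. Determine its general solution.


P(x) = 7 ⇒ μ = e^(7x).
(μ y)' = e^(14x) ⇒ μ y = e^(14x)/14 + C.
Divide by μ: y = (1/14)e^(7x) + Ce^(-7x).


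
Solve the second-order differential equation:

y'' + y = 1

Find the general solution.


Homogeneous part: r² + 1 = 0 ⇒ r = ±1i, so y_h = C₁cos(x) + C₂sin(x).
Try constant y_p = A; plug in: 1A = 1 ⇒ A = 1.
General solution: y = C₁cos(x) + C₂sin(x) + 1.


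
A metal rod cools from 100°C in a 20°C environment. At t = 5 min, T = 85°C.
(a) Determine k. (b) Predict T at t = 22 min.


Newton's law: T(t) = T_a + (T₀ - T_a)e^(-kt).
(a) Use T(5) = 85: (85 - 20)/(100 - 20) = e^(-k·5), so k = -ln(0.812)/5 ≈ 0.0415.
(b) Apply k to t = 22: T(22) = 20 + (80)e^(-0.914) ≈ 52.1°C.


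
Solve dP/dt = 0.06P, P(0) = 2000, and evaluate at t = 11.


The ODE dP/dt = 0.06P has solution P(t) = P(0)e^(0.06t).
Substitute P(0) = 2000 and t = 11: P(11) = 2000 e^(0.66) ≈ 3870.


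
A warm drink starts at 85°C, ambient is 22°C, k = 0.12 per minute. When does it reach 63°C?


From T(t) = T_a + (T₀ - T_a)e^(-kt), set T(t) = 63:
(63 - 22) / (85 - 22) = e^(-0.12t), so t = -ln(0.651)/0.12 ≈ 3.6 minutes.


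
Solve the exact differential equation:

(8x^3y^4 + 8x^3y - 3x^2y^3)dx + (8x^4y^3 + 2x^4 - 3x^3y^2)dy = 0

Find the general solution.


Check exactness: ∂M/∂y = 32x^3y^3 + 8x^3 - 9x^2y^2 and ∂N/∂x = 32x^3y^3 + 8x^3 - 9x^2y^2; equal, so the equation is exact.
Integrate M with respect to x (treating y as constant): ∫M dx = 2x^4y^4 + 2x^4y - x^3y^3 + h(y).
Differentiate w.r.t. y and set equal to N: all terms match, so h'(y) = 0 and h is a constant absorbed into C.
General solution: 2x^4y^4 + 2x^4y - x^3y^3 = C.


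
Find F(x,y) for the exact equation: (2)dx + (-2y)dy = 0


Check exactness: ∂M/∂y = 0 and ∂N/∂x = 0; equal, so the equation is exact.
Integrate M with respect to x (treating y as constant): ∫M dx = 2x + h(y).
Differentiate w.r.t. y and set equal to N: the x-dependent terms already match, leaving h'(y) = -2y. Integrate: h(y) = -y^2.
So F(x,y) = -y^2 + 2x.
General solution: -y^2 + 2x = C.


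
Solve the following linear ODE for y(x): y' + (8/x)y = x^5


P(x) = 8/x ⇒ μ = x^8.
(x^8 y)' = x^13 ⇒ x^8 y = x^14/(14) + C.
Solve for y: y = (1/14)x^6 + C/x^8.


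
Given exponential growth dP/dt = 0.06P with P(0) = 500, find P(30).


The ODE dP/dt = 0.06P has solution P(t) = P(0)e^(0.06t).
Substitute P(0) = 500 and t = 30: P(30) = 500 e^(1.80) ≈ 3025.


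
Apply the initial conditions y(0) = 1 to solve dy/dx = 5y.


General solution of y' = 5y is y = Ce^(5x).
Apply y(0) = 1: C = 1.
Particular solution: y = e^(5x).


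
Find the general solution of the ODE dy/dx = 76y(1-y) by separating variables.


Separate: dy/[y(1-y)] = 76 dx.
Partial fractions: 1/[y(1-y)] = 1/y + 1/(1-y).
Integrate: ln|y/(1-y)| = 76x + C₀.
Solve for y: y = 1/(1 + Ce^(-76x)).


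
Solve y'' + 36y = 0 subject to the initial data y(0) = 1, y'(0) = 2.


Characteristic roots of r² + 36 = 0 are ±6i, so y = C₁cos(6x) + C₂sin(6x).
Apply y(0) = 1: C₁ = 1. Differentiate and apply y'(0) = 2: 6·C₂ = 2, so C₂ = 1/3.
Particular solution: y = cos(6x) + (1/3)sin(6x).


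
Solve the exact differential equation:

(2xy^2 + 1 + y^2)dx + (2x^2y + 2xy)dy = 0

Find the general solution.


Check exactness: ∂M/∂y = 4xy + 2y and ∂N/∂x = 4xy + 2y; equal, so the equation is exact.
Integrate M with respect to x (treating y as constant): ∫M dx = x^2y^2 + x + xy^2 + h(y).
Differentiate w.r.t. y and set equal to N: all terms match, so h'(y) = 0 and h is a constant absorbed into C.
General solution: x^2y^2 + x + xy^2 = C.


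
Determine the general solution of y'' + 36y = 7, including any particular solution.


Homogeneous part: r² + 36 = 0 ⇒ r = ±6i, so y_h = C₁cos(6x) + C₂sin(6x).
Try constant y_p = A; plug in: 36A = 7 ⇒ A = 7/36.
General solution: y = C₁cos(6x) + C₂sin(6x) + 7/36.


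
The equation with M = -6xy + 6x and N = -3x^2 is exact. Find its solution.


Check exactness: ∂M/∂y = -6x and ∂N/∂x = -6x; equal, so the equation is exact.
Integrate M with respect to x (treating y as constant): ∫M dx = -3x^2y + 3x^2 + h(y).
Differentiate w.r.t. y and set equal to N: all terms match, so h'(y) = 0 and h is a constant absorbed into C.
General solution: -3x^2y + 3x^2 = C.
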